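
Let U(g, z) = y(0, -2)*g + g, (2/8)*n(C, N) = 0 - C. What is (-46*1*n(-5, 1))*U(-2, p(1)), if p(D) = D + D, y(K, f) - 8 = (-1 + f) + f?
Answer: 7360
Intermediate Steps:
n(C, N) = -4*C (n(C, N) = 4*(0 - C) = 4*(-C) = -4*C)
y(K, f) = 7 + 2*f (y(K, f) = 8 + ((-1 + f) + f) = 8 + (-1 + 2*f) = 7 + 2*f)
p(D) = 2*D
U(g, z) = 4*g (U(g, z) = (7 + 2*(-2))*g + g = (7 - 4)*g + g = 3*g + g = 4*g)
(-46*1*n(-5, 1))*U(-2, p(1)) = (-46*1*(-4*(-5)))*(4*(-2)) = -46*1*20*(-8) = -920*(-8) = 7360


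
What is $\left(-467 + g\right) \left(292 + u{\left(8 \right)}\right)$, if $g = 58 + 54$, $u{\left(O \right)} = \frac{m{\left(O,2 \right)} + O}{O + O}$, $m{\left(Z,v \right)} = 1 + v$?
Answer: $- \frac{1662465}{16} \approx -1.039 \cdot 10^{5}$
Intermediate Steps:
$u{\left(O \right)} = \frac{3 + O}{2 O}$ ($u{\left(O \right)} = \frac{\left(1 + 2\right) + O}{O + O} = \frac{3 + O}{2 O}$)
$g = 112$
$\left(-467 + g\right) \left(292 + u{\left(8 \right)}\right) = \left(-467 + 112\right) \left(292 + \frac{3 + 8}{2 \cdot 8}\right) = - 355 \left(292 + \frac{1}{2} \cdot \frac{1}{8} \cdot 11\right) = - 355 \left(292 + \frac{11}{16}\right) = \left(-355\right) \frac{4683}{16} = - \frac{1662465}{16}$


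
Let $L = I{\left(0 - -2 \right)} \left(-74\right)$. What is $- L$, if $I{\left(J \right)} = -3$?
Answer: $-222$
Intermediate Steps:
$L = 222$ ($L = \left(-3\right) \left(-74\right) = 222$)
$- L = \left(-1\right) 222 = -222$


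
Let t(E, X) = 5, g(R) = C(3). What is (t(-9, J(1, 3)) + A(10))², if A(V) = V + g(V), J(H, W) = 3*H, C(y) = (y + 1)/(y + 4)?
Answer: 11881/49 ≈ 242.47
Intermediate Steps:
C(y) = (1 + y)/(4 + y)
g(R) = 4/7 (g(R) = (1 + 3)/(4 + 3) = 4/7)
A(V) = 4/7 + V (A(V) = V + 4/7 = 4/7 + V)
(t(-9, J(1, 3)) + A(10))² = (5 + (4/7 + 10))² = (5 + 74/7)² = (109/7)² = 11881/49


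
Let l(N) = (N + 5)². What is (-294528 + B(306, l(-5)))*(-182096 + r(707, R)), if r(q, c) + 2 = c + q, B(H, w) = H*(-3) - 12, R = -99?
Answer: 53622672420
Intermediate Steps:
l(N) = (5 + N)²
B(H, w) = -12 - 3*H (B(H, w) = -3*H - 12 = -12 - 3*H)
r(q, c) = -2 + c + q (r(q, c) = -2 + (c + q) = -2 + c + q)
(-294528 + B(306, l(-5)))*(-182096 + r(707, R)) = (-294528 + (-12 - 3*306))*(-182096 + (-2 - 99 + 707)) = (-294528 + (-12 - 918))*(-182096 + 606) = (-294528 - 930)*(-181490) = -295458*(-181490) = 53622672420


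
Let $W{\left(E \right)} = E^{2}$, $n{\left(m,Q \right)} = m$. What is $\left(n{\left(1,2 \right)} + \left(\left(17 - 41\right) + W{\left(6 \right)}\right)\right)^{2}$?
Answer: $169$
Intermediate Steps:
$\left(n{\left(1,2 \right)} + \left(\left(17 - 41\right) + W{\left(6 \right)}\right)\right)^{2} = \left(1 + \left(\left(17 - 41\right) + 6^{2}\right)\right)^{2} = \left(1 + \left(-24 + 36\right)\right)^{2} = \left(1 + 12\right)^{2} = 13^{2} = 169$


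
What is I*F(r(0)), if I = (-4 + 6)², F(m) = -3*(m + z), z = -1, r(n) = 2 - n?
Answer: -12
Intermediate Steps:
F(m) = 3 - 3*m (F(m) = -3*(m - 1) = -3*(-1 + m) = 3 - 3*m)
I = 4 (I = 2² = 4)
I*F(r(0)) = 4*(3 - 3*(2 - 1*0)) = 4*(3 - 3*(2 + 0)) = 4*(3 - 3*2) = 4*(3 - 6) = 4*(-3) = -12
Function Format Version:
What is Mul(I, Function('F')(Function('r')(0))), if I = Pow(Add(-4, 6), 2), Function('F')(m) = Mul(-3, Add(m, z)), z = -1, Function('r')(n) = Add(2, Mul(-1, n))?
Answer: -12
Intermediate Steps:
Function('F')(m) = Add(3, Mul(-3, m)) (Function('F')(m) = Mul(-3, Add(m, -1)) = Mul(-3, Add(-1, m)) = Add(3, Mul(-3, m)))
I = 4 (I = Pow(2, 2) = 4)
Mul(I, Function('F')(Function('r')(0))) = Mul(4, Add(3, Mul(-3, Add(2, Mul(-1, 0))))) = Mul(4, Add(3, Mul(-3, Add(2, 0)))) = Mul(4, Add(3, Mul(-3, 2))) = Mul(4, Add(3, -6)) = Mul(4, -3) = -12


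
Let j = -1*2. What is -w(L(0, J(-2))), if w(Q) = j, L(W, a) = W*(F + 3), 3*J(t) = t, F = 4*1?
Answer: 2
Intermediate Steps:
F = 4
j = -2
J(t) = t/3
L(W, a) = 7*W (L(W, a) = W*(4 + 3) = W*7 = 7*W)
w(Q) = -2
-w(L(0, J(-2))) = -1*(-2) = 2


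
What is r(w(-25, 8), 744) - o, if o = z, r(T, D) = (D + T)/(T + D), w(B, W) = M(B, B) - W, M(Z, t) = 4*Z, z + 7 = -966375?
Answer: 966383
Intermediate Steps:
z = -966382 (z = -7 - 966375 = -966382)
w(B, W) = -W + 4*B (w(B, W) = 4*B - W = -W + 4*B)
r(T, D) = 1 (r(T, D) = (D + T)/(D + T) = 1)
o = -966382
r(w(-25, 8), 744) - o = 1 - 1*(-966382) = 1 + 966382 = 966383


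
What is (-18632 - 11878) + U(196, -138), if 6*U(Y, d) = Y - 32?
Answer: -91448/3 ≈ -30483.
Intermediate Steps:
U(Y, d) = -16/3 + Y/6 (U(Y, d) = (Y - 32)/6 = (-32 + Y)/6 = -16/3 + Y/6)
(-18632 - 11878) + U(196, -138) = (-18632 - 11878) + (-16/3 + (⅙)*196) = -30510 + (-16/3 + 98/3) = -30510 + 82/3 = -91448/3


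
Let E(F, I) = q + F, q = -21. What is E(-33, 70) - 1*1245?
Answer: -1299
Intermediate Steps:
E(F, I) = -21 + F
E(-33, 70) - 1*1245 = (-21 - 33) - 1*1245 = -54 - 1245 = -1299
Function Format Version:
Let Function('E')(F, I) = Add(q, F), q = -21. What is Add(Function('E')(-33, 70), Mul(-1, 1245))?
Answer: -1299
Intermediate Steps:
Function('E')(F, I) = Add(-21, F)
Add(Function('E')(-33, 70), Mul(-1, 1245)) = Add(Add(-21, -33), Mul(-1, 1245)) = Add(-54, -1245) = -1299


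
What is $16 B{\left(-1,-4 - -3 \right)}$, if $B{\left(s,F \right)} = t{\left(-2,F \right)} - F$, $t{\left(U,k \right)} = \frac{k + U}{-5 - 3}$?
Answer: $22$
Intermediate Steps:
$t{\left(U,k \right)} = - \frac{U}{8} - \frac{k}{8}$ ($t{\left(U,k \right)} = \frac{U + k}{-8} = \left(U + k\right) \left(- \frac{1}{8}\right) = - \frac{U}{8} - \frac{k}{8}$)
$B{\left(s,F \right)} = \frac{1}{4} - \frac{9 F}{8}$ ($B{\left(s,F \right)} = \left(\left(- \frac{1}{8}\right) \left(-2\right) - \frac{F}{8}\right) - F = \left(\frac{1}{4} - \frac{F}{8}\right) - F = \frac{1}{4} - \frac{9 F}{8}$)
$16 B{\left(-1,-4 - -3 \right)} = 16 \left(\frac{1}{4} - \frac{9 \left(-4 - -3\right)}{8}\right) = 16 \left(\frac{1}{4} - \frac{9 \left(-4 + 3\right)}{8}\right) = 16 \left(\frac{1}{4} - - \frac{9}{8}\right) = 16 \left(\frac{1}{4} + \frac{9}{8}\right) = 16 \cdot \frac{11}{8} = 22$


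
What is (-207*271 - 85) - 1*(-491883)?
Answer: 435701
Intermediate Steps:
(-207*271 - 85) - 1*(-491883) = (-56097 - 85) + 491883 = -56182 + 491883 = 435701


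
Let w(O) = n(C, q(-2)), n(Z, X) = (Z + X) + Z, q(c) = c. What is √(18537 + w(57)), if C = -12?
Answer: √18511 ≈ 136.06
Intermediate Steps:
n(Z, X) = X + 2*Z (n(Z, X) = (X + Z) + Z = X + 2*Z)
w(O) = -26 (w(O) = -2 + 2*(-12) = -2 - 24 = -26)
√(18537 + w(57)) = √(18537 - 26) = √18511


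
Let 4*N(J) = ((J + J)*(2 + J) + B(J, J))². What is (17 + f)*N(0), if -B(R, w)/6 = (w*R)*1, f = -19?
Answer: 0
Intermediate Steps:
B(R, w) = -6*R*w (B(R, w) = -6*w*R = -6*R*w)
N(J) = (-6*J² + 2*J*(2 + J))²/4 (N(J) = ((J + J)*(2 + J) - 6*J*J)²/4 = ((2*J)*(2 + J) - 6*J²)²/4 = (2*J*(2 + J) - 6*J²)²/4 = (-6*J² + 2*J*(2 + J))²/4)
(17 + f)*N(0) = (17 - 19)*(4*0²*(1 - 1*0)²) = -8*0*(1 + 0)² = -8*0*1² = -8*0 = -2*0 = 0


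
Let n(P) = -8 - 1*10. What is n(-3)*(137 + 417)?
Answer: -9972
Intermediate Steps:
n(P) = -18 (n(P) = -8 - 10 = -18)
n(-3)*(137 + 417) = -18*(137 + 417) = -18*554 = -9972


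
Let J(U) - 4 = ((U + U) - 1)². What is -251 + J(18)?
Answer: 978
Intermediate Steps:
J(U) = 4 + (-1 + 2*U)² (J(U) = 4 + ((U + U) - 1)² = 4 + (2*U - 1)² = 4 + (-1 + 2*U)²)
-251 + J(18) = -251 + (4 + (-1 + 2*18)²) = -251 + (4 + (-1 + 36)²) = -251 + (4 + 35²) = -251 + (4 + 1225) = -251 + 1229 = 978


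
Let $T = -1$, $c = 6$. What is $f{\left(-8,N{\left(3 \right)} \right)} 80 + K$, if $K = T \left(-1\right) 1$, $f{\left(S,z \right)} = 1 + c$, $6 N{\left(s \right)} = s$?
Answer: $561$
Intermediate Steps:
$N{\left(s \right)} = \frac{s}{6}$
$f{\left(S,z \right)} = 7$ ($f{\left(S,z \right)} = 1 + 6 = 7$)
$K = 1$ ($K = \left(-1\right) \left(-1\right) 1 = 1 \cdot 1 = 1$)
$f{\left(-8,N{\left(3 \right)} \right)} 80 + K = 7 \cdot 80 + 1 = 560 + 1 = 561$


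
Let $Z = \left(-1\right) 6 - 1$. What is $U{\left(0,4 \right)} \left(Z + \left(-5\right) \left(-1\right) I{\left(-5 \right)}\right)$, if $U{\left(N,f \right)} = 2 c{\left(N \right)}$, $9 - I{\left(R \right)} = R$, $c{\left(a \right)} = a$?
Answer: $0$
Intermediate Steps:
$I{\left(R \right)} = 9 - R$
$U{\left(N,f \right)} = 2 N$
$Z = -7$ ($Z = -6 - 1 = -7$)
$U{\left(0,4 \right)} \left(Z + \left(-5\right) \left(-1\right) I{\left(-5 \right)}\right) = 2 \cdot 0 \left(-7 + \left(-5\right) \left(-1\right) \left(9 - -5\right)\right) = 0 \left(-7 + 5 \left(9 + 5\right)\right) = 0 \left(-7 + 5 \cdot 14\right) = 0 \left(-7 + 70\right) = 0 \cdot 63 = 0$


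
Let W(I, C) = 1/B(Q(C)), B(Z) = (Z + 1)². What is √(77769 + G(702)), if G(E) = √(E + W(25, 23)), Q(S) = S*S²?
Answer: √(1892586384 + 2*√103938277249)/156 ≈ 278.92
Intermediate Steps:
Q(S) = S³
B(Z) = (1 + Z)²
W(I, C) = (1 + C³)⁻² (W(I, C) = 1/((1 + C³)²) = (1 + C³)⁻²)
G(E) = √(1/148060224 + E) (G(E) = √(E + (1 + 23³)⁻²) = √(E + (1 + 12167)⁻²) = √(E + 12168⁻²) = √(E + 1/148060224) = √(1/148060224 + E))
√(77769 + G(702)) = √(77769 + √(1 + 148060224*702)/12168) = √(77769 + √(1 + 103938277248)/12168) = √(77769 + √103938277249/12168)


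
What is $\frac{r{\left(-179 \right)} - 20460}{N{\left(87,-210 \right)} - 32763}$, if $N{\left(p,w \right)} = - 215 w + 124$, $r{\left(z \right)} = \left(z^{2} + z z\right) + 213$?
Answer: $\frac{43835}{12511} \approx 3.5037$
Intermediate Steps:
$r{\left(z \right)} = 213 + 2 z^{2}$ ($r{\left(z \right)} = \left(z^{2} + z^{2}\right) + 213 = 2 z^{2} + 213 = 213 + 2 z^{2}$)
$N{\left(p,w \right)} = 124 - 215 w$
$\frac{r{\left(-179 \right)} - 20460}{N{\left(87,-210 \right)} - 32763} = \frac{\left(213 + 2 \left(-179\right)^{2}\right) - 20460}{\left(124 - -45150\right) - 32763} = \frac{\left(213 + 2 \cdot 32041\right) - 20460}{\left(124 + 45150\right) - 32763} = \frac{\left(213 + 64082\right) - 20460}{45274 - 32763} = \frac{64295 - 20460}{12511} = 43835 \cdot \frac{1}{12511} = \frac{43835}{12511}$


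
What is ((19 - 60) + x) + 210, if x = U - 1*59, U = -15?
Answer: 95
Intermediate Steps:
x = -74 (x = -15 - 1*59 = -15 - 59 = -74)
((19 - 60) + x) + 210 = ((19 - 60) - 74) + 210 = (-41 - 74) + 210 = -115 + 210 = 95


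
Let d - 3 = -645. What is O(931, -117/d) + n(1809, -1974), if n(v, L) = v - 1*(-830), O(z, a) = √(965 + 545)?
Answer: 2639 + √1510 ≈ 2677.9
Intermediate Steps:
d = -642 (d = 3 - 645 = -642)
O(z, a) = √1510
n(v, L) = 830 + v (n(v, L) = v + 830 = 830 + v)
O(931, -117/d) + n(1809, -1974) = √1510 + (830 + 1809) = √1510 + 2639 = 2639 + √1510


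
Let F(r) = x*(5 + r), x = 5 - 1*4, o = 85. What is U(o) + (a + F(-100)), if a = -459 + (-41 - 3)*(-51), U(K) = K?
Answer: 1775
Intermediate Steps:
x = 1 (x = 5 - 4 = 1)
F(r) = 5 + r (F(r) = 1*(5 + r) = 5 + r)
a = 1785 (a = -459 - 44*(-51) = -459 + 2244 = 1785)
U(o) + (a + F(-100)) = 85 + (1785 + (5 - 100)) = 85 + (1785 - 95) = 85 + 1690 = 1775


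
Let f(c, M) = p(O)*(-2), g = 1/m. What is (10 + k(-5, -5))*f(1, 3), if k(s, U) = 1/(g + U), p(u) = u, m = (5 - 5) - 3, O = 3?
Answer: -471/8 ≈ -58.875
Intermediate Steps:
m = -3 (m = 0 - 3 = -3)
g = -⅓ (g = 1/(-3) = -⅓ ≈ -0.33333)
k(s, U) = 1/(-⅓ + U)
f(c, M) = -6 (f(c, M) = 3*(-2) = -6)
(10 + k(-5, -5))*f(1, 3) = (10 + 3/(-1 + 3*(-5)))*(-6) = (10 + 3/(-1 - 15))*(-6) = (10 + 3/(-16))*(-6) = (10 + 3*(-1/16))*(-6) = (10 - 3/16)*(-6) = (157/16)*(-6) = -471/8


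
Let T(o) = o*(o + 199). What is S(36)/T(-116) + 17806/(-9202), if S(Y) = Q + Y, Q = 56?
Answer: -21535344/11074607 ≈ -1.9446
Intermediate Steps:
T(o) = o*(199 + o)
S(Y) = 56 + Y
S(36)/T(-116) + 17806/(-9202) = (56 + 36)/((-116*(199 - 116))) + 17806/(-9202) = 92/((-116*83)) + 17806*(-1/9202) = 92/(-9628) - 8903/4601 = 92*(-1/9628) - 8903/4601 = -23/2407 - 8903/4601 = -21535344/11074607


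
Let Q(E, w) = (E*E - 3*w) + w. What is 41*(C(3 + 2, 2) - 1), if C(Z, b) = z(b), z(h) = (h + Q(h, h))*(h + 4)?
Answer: 451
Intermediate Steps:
Q(E, w) = E² - 2*w (Q(E, w) = (E² - 3*w) + w = E² - 2*w)
z(h) = (4 + h)*(h² - h) (z(h) = (h + (h² - 2*h))*(h + 4) = (h² - h)*(4 + h) = (4 + h)*(h² - h))
C(Z, b) = b*(-4 + b² + 3*b)
41*(C(3 + 2, 2) - 1) = 41*(2*(-4 + 2² + 3*2) - 1) = 41*(2*(-4 + 4 + 6) - 1) = 41*(2*6 - 1) = 41*(12 - 1) = 41*11 = 451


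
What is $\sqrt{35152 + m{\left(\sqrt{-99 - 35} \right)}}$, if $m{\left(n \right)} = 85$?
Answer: $\sqrt{35237} \approx 187.72$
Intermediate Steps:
$\sqrt{35152 + m{\left(\sqrt{-99 - 35} \right)}} = \sqrt{35152 + 85} = \sqrt{35237}$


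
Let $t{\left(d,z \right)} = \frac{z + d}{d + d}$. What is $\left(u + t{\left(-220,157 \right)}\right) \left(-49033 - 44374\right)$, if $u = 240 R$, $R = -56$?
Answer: $\frac{552365750559}{440} \approx 1.2554 \cdot 10^{9}$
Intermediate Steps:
$t{\left(d,z \right)} = \frac{d + z}{2 d}$
$u = -13440$ ($u = 240 \left(-56\right) = -13440$)
$\left(u + t{\left(-220,157 \right)}\right) \left(-49033 - 44374\right) = \left(-13440 + \frac{-220 + 157}{2 \left(-220\right)}\right) \left(-49033 - 44374\right) = \left(-13440 + \frac{1}{2} \left(- \frac{1}{220}\right) \left(-63\right)\right) \left(-93407\right) = \left(-13440 + \frac{63}{440}\right) \left(-93407\right) = \left(- \frac{5913537}{440}\right) \left(-93407\right) = \frac{552365750559}{440}$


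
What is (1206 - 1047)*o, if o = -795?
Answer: -126405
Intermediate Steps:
(1206 - 1047)*o = (1206 - 1047)*(-795) = 159*(-795) = -126405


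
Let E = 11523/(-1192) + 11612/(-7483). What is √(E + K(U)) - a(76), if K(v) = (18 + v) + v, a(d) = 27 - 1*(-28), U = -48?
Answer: -55 + I*√1774598248533614/4459868 ≈ -55.0 + 9.4456*I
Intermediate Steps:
a(d) = 55 (a(d) = 27 + 28 = 55)
E = -100068113/8919736 (E = 11523*(-1/1192) + 11612*(-1/7483) = -11523/1192 - 11612/7483 = -100068113/8919736 ≈ -11.219)
K(v) = 18 + 2*v
√(E + K(U)) - a(76) = √(-100068113/8919736 + (18 + 2*(-48))) - 1*55 = √(-100068113/8919736 + (18 - 96)) - 55 = √(-100068113/8919736 - 78) - 55 = √(-795807521/8919736) - 55 = I*√1774598248533614/4459868 - 55 = -55 + I*√1774598248533614/4459868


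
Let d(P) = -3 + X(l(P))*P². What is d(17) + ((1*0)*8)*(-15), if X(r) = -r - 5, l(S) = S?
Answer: -6361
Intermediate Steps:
X(r) = -5 - r
d(P) = -3 + P²*(-5 - P) (d(P) = -3 + (-5 - P)*P² = -3 + P²*(-5 - P))
d(17) + ((1*0)*8)*(-15) = (-3 - 1*17²*(5 + 17)) + ((1*0)*8)*(-15) = (-3 - 1*289*22) + (0*8)*(-15) = (-3 - 6358) + 0*(-15) = -6361 + 0 = -6361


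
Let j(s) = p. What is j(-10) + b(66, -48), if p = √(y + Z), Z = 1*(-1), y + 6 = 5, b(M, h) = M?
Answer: 66 + I*√2 ≈ 66.0 + 1.4142*I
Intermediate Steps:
y = -1 (y = -6 + 5 = -1)
Z = -1
p = I*√2 (p = √(-1 - 1) = √(-2) = I*√2 ≈ 1.4142*I)
j(s) = I*√2
j(-10) + b(66, -48) = I*√2 + 66 = 66 + I*√2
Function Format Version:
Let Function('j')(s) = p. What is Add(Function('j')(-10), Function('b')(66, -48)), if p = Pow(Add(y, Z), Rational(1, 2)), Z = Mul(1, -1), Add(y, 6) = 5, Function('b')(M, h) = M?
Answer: Add(66, Mul(I, Pow(2, Rational(1, 2)))) ≈ Add(66.000, Mul(1.4142, I))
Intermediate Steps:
y = -1 (y = Add(-6, 5) = -1)
Z = -1
p = Mul(I, Pow(2, Rational(1, 2))) (p = Pow(Add(-1, -1), Rational(1, 2)) = Pow(-2, Rational(1, 2)) = Mul(I, Pow(2, Rational(1, 2))) ≈ Mul(1.4142, I))
Function('j')(s) = Mul(I, Pow(2, Rational(1, 2)))
Add(Function('j')(-10), Function('b')(66, -48)) = Add(Mul(I, Pow(2, Rational(1, 2))), 66) = Add(66, Mul(I, Pow(2, Rational(1, 2))))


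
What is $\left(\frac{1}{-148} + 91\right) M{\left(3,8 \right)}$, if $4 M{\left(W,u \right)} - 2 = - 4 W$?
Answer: $- \frac{67335}{296} \approx -227.48$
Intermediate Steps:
$M{\left(W,u \right)} = \frac{1}{2} - W$ ($M{\left(W,u \right)} = \frac{1}{2} + \frac{\left(-4\right) W}{4} = \frac{1}{2} - W$)
$\left(\frac{1}{-148} + 91\right) M{\left(3,8 \right)} = \left(\frac{1}{-148} + 91\right) \left(\frac{1}{2} - 3\right) = \left(- \frac{1}{148} + 91\right) \left(\frac{1}{2} - 3\right) = \frac{13467}{148} \left(- \frac{5}{2}\right) = - \frac{67335}{296}$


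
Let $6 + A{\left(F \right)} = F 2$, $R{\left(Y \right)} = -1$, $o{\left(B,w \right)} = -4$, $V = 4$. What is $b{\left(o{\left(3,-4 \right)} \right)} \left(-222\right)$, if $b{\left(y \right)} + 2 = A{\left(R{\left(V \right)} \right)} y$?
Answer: $-6660$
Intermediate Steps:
$A{\left(F \right)} = -6 + 2 F$ ($A{\left(F \right)} = -6 + F 2 = -6 + 2 F$)
$b{\left(y \right)} = -2 - 8 y$ ($b{\left(y \right)} = -2 + \left(-6 + 2 \left(-1\right)\right) y = -2 + \left(-6 - 2\right) y = -2 - 8 y$)
$b{\left(o{\left(3,-4 \right)} \right)} \left(-222\right) = \left(-2 - -32\right) \left(-222\right) = \left(-2 + 32\right) \left(-222\right) = 30 \left(-222\right) = -6660$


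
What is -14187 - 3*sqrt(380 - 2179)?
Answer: -14187 - 3*I*sqrt(1799) ≈ -14187.0 - 127.24*I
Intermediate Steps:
-14187 - 3*sqrt(380 - 2179) = -14187 - 3*sqrt(-1799) = -14187 - 3*I*sqrt(1799)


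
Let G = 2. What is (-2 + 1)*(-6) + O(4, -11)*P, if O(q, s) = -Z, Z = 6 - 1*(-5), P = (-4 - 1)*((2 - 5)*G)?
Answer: -324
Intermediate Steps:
P = 30 (P = (-4 - 1)*((2 - 5)*2) = -(-15)*2 = -5*(-6) = 30)
Z = 11 (Z = 6 + 5 = 11)
O(q, s) = -11 (O(q, s) = -1*11 = -11)
(-2 + 1)*(-6) + O(4, -11)*P = (-2 + 1)*(-6) - 11*30 = -1*(-6) - 330 = 6 - 330 = -324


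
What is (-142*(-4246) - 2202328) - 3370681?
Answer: -4970077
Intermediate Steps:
(-142*(-4246) - 2202328) - 3370681 = (602932 - 2202328) - 3370681 = -1599396 - 3370681 = -4970077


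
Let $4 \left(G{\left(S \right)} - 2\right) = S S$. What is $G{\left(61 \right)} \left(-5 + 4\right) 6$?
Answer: $- \frac{11187}{2} \approx -5593.5$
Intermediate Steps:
$G{\left(S \right)} = 2 + \frac{S^{2}}{4}$ ($G{\left(S \right)} = 2 + \frac{S S}{4} = 2 + \frac{S^{2}}{4}$)
$G{\left(61 \right)} \left(-5 + 4\right) 6 = \left(2 + \frac{61^{2}}{4}\right) \left(-5 + 4\right) 6 = \left(2 + \frac{1}{4} \cdot 3721\right) \left(\left(-1\right) 6\right) = \left(2 + \frac{3721}{4}\right) \left(-6\right) = \frac{3729}{4} \left(-6\right) = - \frac{11187}{2}$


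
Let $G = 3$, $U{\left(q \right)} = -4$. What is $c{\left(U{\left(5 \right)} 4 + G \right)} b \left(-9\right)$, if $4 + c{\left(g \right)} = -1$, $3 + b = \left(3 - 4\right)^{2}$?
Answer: $-90$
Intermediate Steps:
$b = -2$ ($b = -3 + \left(3 - 4\right)^{2} = -3 + \left(-1\right)^{2} = -3 + 1 = -2$)
$c{\left(g \right)} = -5$ ($c{\left(g \right)} = -4 - 1 = -5$)
$c{\left(U{\left(5 \right)} 4 + G \right)} b \left(-9\right) = \left(-5\right) \left(-2\right) \left(-9\right) = 10 \left(-9\right) = -90$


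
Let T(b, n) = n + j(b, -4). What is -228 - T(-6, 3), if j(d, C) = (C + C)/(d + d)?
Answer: -695/3 ≈ -231.67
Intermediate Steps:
j(d, C) = C/d (j(d, C) = (2*C)/((2*d)) = (2*C)*(1/(2*d)) = C/d)
T(b, n) = n - 4/b
-228 - T(-6, 3) = -228 - (3 - 4/(-6)) = -228 - (3 - 4*(-⅙)) = -228 - (3 + ⅔) = -228 - 1*11/3 = -228 - 11/3 = -695/3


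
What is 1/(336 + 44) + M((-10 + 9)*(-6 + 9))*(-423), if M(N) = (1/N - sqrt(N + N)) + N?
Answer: 535801/380 + 423*I*sqrt(6) ≈ 1410.0 + 1036.1*I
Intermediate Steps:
M(N) = N + 1/N - sqrt(2)*sqrt(N) (M(N) = (1/N - sqrt(2*N)) + N = (1/N - sqrt(2)*sqrt(N)) + N = N + 1/N - sqrt(2)*sqrt(N))
1/(336 + 44) + M((-10 + 9)*(-6 + 9))*(-423) = 1/(336 + 44) + ((-10 + 9)*(-6 + 9) + 1/((-10 + 9)*(-6 + 9)) - sqrt(2)*sqrt((-10 + 9)*(-6 + 9)))*(-423) = 1/380 + (-1*3 + 1/(-1*3) - sqrt(2)*sqrt(-1*3))*(-423) = 1/380 + (-3 + 1/(-3) - sqrt(2)*sqrt(-3))*(-423) = 1/380 + (-3 - 1/3 - sqrt(2)*I*sqrt(3))*(-423) = 1/380 + (-3 - 1/3 - I*sqrt(6))*(-423) = 1/380 + (-10/3 - I*sqrt(6))*(-423) = 1/380 + (1410 + 423*I*sqrt(6)) = 535801/380 + 423*I*sqrt(6)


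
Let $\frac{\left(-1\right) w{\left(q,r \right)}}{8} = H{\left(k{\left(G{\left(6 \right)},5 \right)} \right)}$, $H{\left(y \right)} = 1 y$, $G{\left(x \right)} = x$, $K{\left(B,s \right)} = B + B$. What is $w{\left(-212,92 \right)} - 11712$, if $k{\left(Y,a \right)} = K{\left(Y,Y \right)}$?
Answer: $-11808$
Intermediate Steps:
$K{\left(B,s \right)} = 2 B$
$k{\left(Y,a \right)} = 2 Y$
$H{\left(y \right)} = y$
$w{\left(q,r \right)} = -96$ ($w{\left(q,r \right)} = - 8 \cdot 2 \cdot 6 = \left(-8\right) 12 = -96$)
$w{\left(-212,92 \right)} - 11712 = -96 - 11712 = -11808$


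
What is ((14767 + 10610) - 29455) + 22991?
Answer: 18913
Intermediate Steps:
((14767 + 10610) - 29455) + 22991 = (25377 - 29455) + 22991 = -4078 + 22991 = 18913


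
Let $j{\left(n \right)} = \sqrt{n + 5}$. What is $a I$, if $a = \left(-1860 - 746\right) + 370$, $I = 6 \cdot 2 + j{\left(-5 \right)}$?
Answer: $-26832$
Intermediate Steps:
$j{\left(n \right)} = \sqrt{5 + n}$
$I = 12$ ($I = 6 \cdot 2 + \sqrt{5 - 5} = 12 + \sqrt{0} = 12 + 0 = 12$)
$a = -2236$ ($a = -2606 + 370 = -2236$)
$a I = \left(-2236\right) 12 = -26832$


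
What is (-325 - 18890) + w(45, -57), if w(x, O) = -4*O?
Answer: -18987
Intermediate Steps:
(-325 - 18890) + w(45, -57) = (-325 - 18890) - 4*(-57) = -19215 + 228 = -18987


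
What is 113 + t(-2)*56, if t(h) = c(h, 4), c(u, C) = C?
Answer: 337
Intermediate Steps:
t(h) = 4
113 + t(-2)*56 = 113 + 4*56 = 113 + 224 = 337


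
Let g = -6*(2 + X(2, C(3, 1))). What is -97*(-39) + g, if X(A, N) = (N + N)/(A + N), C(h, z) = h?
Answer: 18819/5 ≈ 3763.8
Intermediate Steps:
X(A, N) = 2*N/(A + N) (X(A, N) = (2*N)/(A + N) = 2*N/(A + N))
g = -96/5 (g = -6*(2 + 2*3/(2 + 3)) = -6*(2 + 2*3/5) = -6*(2 + 2*3*(1/5)) = -6*(2 + 6/5) = -6*16/5 = -96/5 ≈ -19.200)
-97*(-39) + g = -97*(-39) - 96/5 = 3783 - 96/5 = 18819/5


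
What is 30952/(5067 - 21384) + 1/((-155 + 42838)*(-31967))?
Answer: -42232377829189/22263689221137 ≈ -1.8969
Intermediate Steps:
30952/(5067 - 21384) + 1/((-155 + 42838)*(-31967)) = 30952/(-16317) - 1/31967/42683 = 30952*(-1/16317) + (1/42683)*(-1/31967) = -30952/16317 - 1/1364447461 = -42232377829189/22263689221137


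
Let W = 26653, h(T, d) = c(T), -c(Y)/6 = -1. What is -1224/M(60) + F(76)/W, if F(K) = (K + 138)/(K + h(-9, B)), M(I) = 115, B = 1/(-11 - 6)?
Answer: -1337541847/125668895 ≈ -10.643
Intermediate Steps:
B = -1/17 (B = 1/(-17) = -1/17 ≈ -0.058824)
c(Y) = 6 (c(Y) = -6*(-1) = 6)
h(T, d) = 6
F(K) = (138 + K)/(6 + K) (F(K) = (K + 138)/(K + 6) = (138 + K)/(6 + K))
-1224/M(60) + F(76)/W = -1224/115 + ((138 + 76)/(6 + 76))/26653 = -1224*1/115 + (214/82)*(1/26653) = -1224/115 + ((1/82)*214)*(1/26653) = -1224/115 + (107/41)*(1/26653) = -1224/115 + 107/1092773 = -1337541847/125668895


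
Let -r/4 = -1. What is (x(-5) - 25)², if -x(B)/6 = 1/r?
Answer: 2809/4 ≈ 702.25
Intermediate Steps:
r = 4 (r = -4*(-1) = 4)
x(B) = -3/2 (x(B) = -6/4 = -6*¼ = -3/2)
(x(-5) - 25)² = (-3/2 - 25)² = (-53/2)² = 2809/4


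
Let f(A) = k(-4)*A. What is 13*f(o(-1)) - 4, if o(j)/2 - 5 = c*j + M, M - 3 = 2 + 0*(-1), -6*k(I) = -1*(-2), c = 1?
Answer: -82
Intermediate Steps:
k(I) = -⅓ (k(I) = -(-1)*(-2)/6 = -⅙*2 = -⅓)
M = 5 (M = 3 + (2 + 0*(-1)) = 3 + (2 + 0) = 3 + 2 = 5)
o(j) = 20 + 2*j (o(j) = 10 + 2*(1*j + 5) = 10 + 2*(j + 5) = 10 + 2*(5 + j) = 10 + (10 + 2*j) = 20 + 2*j)
f(A) = -A/3
13*f(o(-1)) - 4 = 13*(-(20 + 2*(-1))/3) - 4 = 13*(-(20 - 2)/3) - 4 = 13*(-⅓*18) - 4 = 13*(-6) - 4 = -78 - 4 = -82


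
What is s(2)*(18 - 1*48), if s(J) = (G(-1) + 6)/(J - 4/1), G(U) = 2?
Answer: 120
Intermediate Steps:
s(J) = 8/(-4 + J) (s(J) = (2 + 6)/(J - 4/1) = 8/(J - 4*1) = 8/(J - 4) = 8/(-4 + J))
s(2)*(18 - 1*48) = (8/(-4 + 2))*(18 - 1*48) = (8/(-2))*(18 - 48) = (8*(-½))*(-30) = -4*(-30) = 120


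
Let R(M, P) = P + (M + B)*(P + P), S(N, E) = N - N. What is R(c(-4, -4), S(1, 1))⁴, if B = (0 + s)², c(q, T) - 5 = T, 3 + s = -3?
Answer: 0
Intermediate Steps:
s = -6 (s = -3 - 3 = -6)
c(q, T) = 5 + T
S(N, E) = 0
B = 36 (B = (0 - 6)² = (-6)² = 36)
R(M, P) = P + 2*P*(36 + M) (R(M, P) = P + (M + 36)*(P + P) = P + (36 + M)*(2*P) = P + 2*P*(36 + M))
R(c(-4, -4), S(1, 1))⁴ = (0*(73 + 2*(5 - 4)))⁴ = (0*(73 + 2*1))⁴ = (0*(73 + 2))⁴ = (0*75)⁴ = 0⁴ = 0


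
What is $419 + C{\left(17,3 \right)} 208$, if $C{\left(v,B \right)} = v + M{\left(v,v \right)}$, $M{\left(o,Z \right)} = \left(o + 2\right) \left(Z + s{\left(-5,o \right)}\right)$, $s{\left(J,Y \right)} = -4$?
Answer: $55331$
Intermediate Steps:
$M{\left(o,Z \right)} = \left(-4 + Z\right) \left(2 + o\right)$ ($M{\left(o,Z \right)} = \left(o + 2\right) \left(Z - 4\right) = \left(2 + o\right) \left(-4 + Z\right) = \left(-4 + Z\right) \left(2 + o\right)$)
$C{\left(v,B \right)} = -8 + v^{2} - v$ ($C{\left(v,B \right)} = v + \left(-8 - 4 v + 2 v + v v\right) = v + \left(-8 - 4 v + 2 v + v^{2}\right) = v - \left(8 - v^{2} + 2 v\right) = -8 + v^{2} - v$)
$419 + C{\left(17,3 \right)} 208 = 419 + \left(-8 + 17^{2} - 17\right) 208 = 419 + \left(-8 + 289 - 17\right) 208 = 419 + 264 \cdot 208 = 419 + 54912 = 55331$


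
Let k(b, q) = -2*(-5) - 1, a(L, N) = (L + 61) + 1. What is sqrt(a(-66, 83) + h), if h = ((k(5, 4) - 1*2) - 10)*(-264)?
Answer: 2*sqrt(197) ≈ 28.071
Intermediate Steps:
a(L, N) = 62 + L (a(L, N) = (61 + L) + 1 = 62 + L)
k(b, q) = 9 (k(b, q) = 10 - 1 = 9)
h = 792 (h = ((9 - 1*2) - 10)*(-264) = ((9 - 2) - 10)*(-264) = (7 - 10)*(-264) = -3*(-264) = 792)
sqrt(a(-66, 83) + h) = sqrt((62 - 66) + 792) = sqrt(-4 + 792) = sqrt(788) = 2*sqrt(197)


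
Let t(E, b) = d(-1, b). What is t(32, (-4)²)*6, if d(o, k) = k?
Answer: 96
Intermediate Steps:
t(E, b) = b
t(32, (-4)²)*6 = (-4)²*6 = 16*6 = 96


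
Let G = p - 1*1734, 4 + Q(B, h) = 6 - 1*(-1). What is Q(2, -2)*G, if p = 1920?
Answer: 558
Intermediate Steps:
Q(B, h) = 3 (Q(B, h) = -4 + (6 - 1*(-1)) = -4 + (6 + 1) = -4 + 7 = 3)
G = 186 (G = 1920 - 1*1734 = 1920 - 1734 = 186)
Q(2, -2)*G = 3*186 = 558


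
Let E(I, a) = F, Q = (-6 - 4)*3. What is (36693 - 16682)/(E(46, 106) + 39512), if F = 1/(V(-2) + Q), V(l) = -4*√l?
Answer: 736908156694/1455034299489 - 80044*I*√2/1455034299489 ≈ 0.50645 - 7.7798e-8*I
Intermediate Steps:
Q = -30 (Q = -10*3 = -30)
F = 1/(-30 - 4*I*√2) (F = 1/(-4*I*√2 - 30) = 1/(-30 - 4*I*√2) ≈ -0.032189 + 0.0060696*I)
E(I, a) = I/(2*(-15*I + 2*√2))
(36693 - 16682)/(E(46, 106) + 39512) = (36693 - 16682)/(I/(2*(-15*I + 2*√2)) + 39512) = 20011/(39512 + I/(2*(-15*I + 2*√2)))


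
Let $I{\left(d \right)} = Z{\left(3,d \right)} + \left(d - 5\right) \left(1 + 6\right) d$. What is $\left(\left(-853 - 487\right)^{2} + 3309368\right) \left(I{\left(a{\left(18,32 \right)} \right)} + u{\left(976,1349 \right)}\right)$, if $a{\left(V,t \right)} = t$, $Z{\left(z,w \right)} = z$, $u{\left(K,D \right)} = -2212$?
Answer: $19597972152$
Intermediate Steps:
$I{\left(d \right)} = 3 + d \left(-35 + 7 d\right)$ ($I{\left(d \right)} = 3 + \left(d - 5\right) \left(1 + 6\right) d = 3 + \left(-5 + d\right) 7 d = 3 + \left(-35 + 7 d\right) d = 3 + d \left(-35 + 7 d\right)$)
$\left(\left(-853 - 487\right)^{2} + 3309368\right) \left(I{\left(a{\left(18,32 \right)} \right)} + u{\left(976,1349 \right)}\right) = \left(\left(-853 - 487\right)^{2} + 3309368\right) \left(\left(3 - 1120 + 7 \cdot 32^{2}\right) - 2212\right) = \left(\left(-1340\right)^{2} + 3309368\right) \left(\left(3 - 1120 + 7 \cdot 1024\right) - 2212\right) = \left(1795600 + 3309368\right) \left(\left(3 - 1120 + 7168\right) - 2212\right) = 5104968 \left(6051 - 2212\right) = 5104968 \cdot 3839 = 19597972152$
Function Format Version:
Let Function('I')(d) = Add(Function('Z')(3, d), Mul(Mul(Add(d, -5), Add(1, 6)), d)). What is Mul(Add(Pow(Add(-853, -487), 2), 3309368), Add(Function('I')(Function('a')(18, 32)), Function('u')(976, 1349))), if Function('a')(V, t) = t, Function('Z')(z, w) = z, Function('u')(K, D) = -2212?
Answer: 19597972152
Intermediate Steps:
Function('I')(d) = Add(3, Mul(d, Add(-35, Mul(7, d)))) (Function('I')(d) = Add(3, Mul(Mul(Add(d, -5), Add(1, 6)), d)) = Add(3, Mul(Mul(Add(-5, d), 7), d)) = Add(3, Mul(Add(-35, Mul(7, d)), d)) = Add(3, Mul(d, Add(-35, Mul(7, d)))))
Mul(Add(Pow(Add(-853, -487), 2), 3309368), Add(Function('I')(Function('a')(18, 32)), Function('u')(976, 1349))) = Mul(Add(Pow(Add(-853, -487), 2), 3309368), Add(Add(3, Mul(-35, 32), Mul(7, Pow(32, 2))), -2212)) = Mul(Add(Pow(-1340, 2), 3309368), Add(Add(3, -1120, Mul(7, 1024)), -2212)) = Mul(Add(1795600, 3309368), Add(Add(3, -1120, 7168), -2212)) = Mul(5104968, Add(6051, -2212)) = Mul(5104968, 3839) = 19597972152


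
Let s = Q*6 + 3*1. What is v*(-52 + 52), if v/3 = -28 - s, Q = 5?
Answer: 0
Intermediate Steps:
s = 33 (s = 5*6 + 3*1 = 30 + 3 = 33)
v = -183 (v = 3*(-28 - 1*33) = 3*(-28 - 33) = 3*(-61) = -183)
v*(-52 + 52) = -183*(-52 + 52) = -183*0 = 0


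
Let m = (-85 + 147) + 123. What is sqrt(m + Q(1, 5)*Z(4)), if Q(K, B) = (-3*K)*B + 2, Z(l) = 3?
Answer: sqrt(146) ≈ 12.083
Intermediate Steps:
Q(K, B) = 2 - 3*B*K (Q(K, B) = -3*B*K + 2 = 2 - 3*B*K)
m = 185 (m = 62 + 123 = 185)
sqrt(m + Q(1, 5)*Z(4)) = sqrt(185 + (2 - 3*5*1)*3) = sqrt(185 + (2 - 15)*3) = sqrt(185 - 13*3) = sqrt(185 - 39) = sqrt(146)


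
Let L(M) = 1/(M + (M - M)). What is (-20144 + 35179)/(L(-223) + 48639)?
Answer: 3352805/10846496 ≈ 0.30911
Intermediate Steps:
L(M) = 1/M (L(M) = 1/(M + 0) = 1/M)
(-20144 + 35179)/(L(-223) + 48639) = (-20144 + 35179)/(1/(-223) + 48639) = 15035/(-1/223 + 48639) = 15035/(10846496/223) = 15035*(223/10846496) = 3352805/10846496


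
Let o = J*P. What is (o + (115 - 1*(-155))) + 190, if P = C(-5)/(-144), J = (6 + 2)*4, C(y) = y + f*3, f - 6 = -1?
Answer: 4120/9 ≈ 457.78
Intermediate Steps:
f = 5 (f = 6 - 1 = 5)
C(y) = 15 + y (C(y) = y + 5*3 = y + 15 = 15 + y)
J = 32 (J = 8*4 = 32)
P = -5/72 (P = (15 - 5)/(-144) = 10*(-1/144) = -5/72 ≈ -0.069444)
o = -20/9 (o = 32*(-5/72) = -20/9 ≈ -2.2222)
(o + (115 - 1*(-155))) + 190 = (-20/9 + (115 - 1*(-155))) + 190 = (-20/9 + (115 + 155)) + 190 = (-20/9 + 270) + 190 = 2410/9 + 190 = 4120/9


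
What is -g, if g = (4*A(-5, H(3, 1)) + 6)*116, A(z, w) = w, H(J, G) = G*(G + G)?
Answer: -1624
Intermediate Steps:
H(J, G) = 2*G² (H(J, G) = G*(2*G) = 2*G²)
g = 1624 (g = (4*(2*1²) + 6)*116 = (4*(2*1) + 6)*116 = (4*2 + 6)*116 = (8 + 6)*116 = 14*116 = 1624)
-g = -1*1624 = -1624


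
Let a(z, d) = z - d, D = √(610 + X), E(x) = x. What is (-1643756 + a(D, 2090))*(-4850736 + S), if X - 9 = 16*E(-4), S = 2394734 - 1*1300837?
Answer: 6183178440794 - 3756839*√555 ≈ 6.1831e+12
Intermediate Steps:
S = 1093897 (S = 2394734 - 1300837 = 1093897)
X = -55 (X = 9 + 16*(-4) = 9 - 64 = -55)
D = √555 (D = √(610 - 55) = √555 ≈ 23.558)
(-1643756 + a(D, 2090))*(-4850736 + S) = (-1643756 + (√555 - 1*2090))*(-4850736 + 1093897) = (-1643756 + (√555 - 2090))*(-3756839) = (-1643756 + (-2090 + √555))*(-3756839) = (-1645846 + √555)*(-3756839) = 6183178440794 - 3756839*√555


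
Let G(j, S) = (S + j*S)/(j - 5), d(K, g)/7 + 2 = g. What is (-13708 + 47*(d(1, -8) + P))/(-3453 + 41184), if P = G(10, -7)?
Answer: -88609/188655 ≈ -0.46969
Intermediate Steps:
d(K, g) = -14 + 7*g
G(j, S) = (S + S*j)/(-5 + j)
P = -77/5 (P = -7*(1 + 10)/(-5 + 10) = -7*11/5 = -7*⅕*11 = -77/5 ≈ -15.400)
(-13708 + 47*(d(1, -8) + P))/(-3453 + 41184) = (-13708 + 47*((-14 + 7*(-8)) - 77/5))/(-3453 + 41184) = (-13708 + 47*((-14 - 56) - 77/5))/37731 = (-13708 + 47*(-70 - 77/5))*(1/37731) = (-13708 + 47*(-427/5))*(1/37731) = (-13708 - 20069/5)*(1/37731) = -88609/5*1/37731 = -88609/188655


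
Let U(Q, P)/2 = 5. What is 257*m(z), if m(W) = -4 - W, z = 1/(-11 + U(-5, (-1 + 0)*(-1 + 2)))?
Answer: -771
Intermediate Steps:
U(Q, P) = 10 (U(Q, P) = 2*5 = 10)
z = -1 (z = 1/(-11 + 10) = 1/(-1) = -1)
257*m(z) = 257*(-4 - 1*(-1)) = 257*(-4 + 1) = 257*(-3) = -771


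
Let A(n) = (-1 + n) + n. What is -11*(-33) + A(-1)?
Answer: 360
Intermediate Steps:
A(n) = -1 + 2*n
-11*(-33) + A(-1) = -11*(-33) + (-1 + 2*(-1)) = 363 + (-1 - 2) = 363 - 3 = 360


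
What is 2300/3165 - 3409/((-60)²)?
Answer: -167299/759600 ≈ -0.22025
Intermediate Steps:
2300/3165 - 3409/((-60)²) = 2300*(1/3165) - 3409/3600 = 460/633 - 3409*1/3600 = 460/633 - 3409/3600 = -167299/759600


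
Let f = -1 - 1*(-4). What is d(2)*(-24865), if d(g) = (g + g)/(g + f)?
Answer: -19892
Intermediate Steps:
f = 3 (f = -1 + 4 = 3)
d(g) = 2*g/(3 + g) (d(g) = (g + g)/(g + 3) = (2*g)/(3 + g) = 2*g/(3 + g))
d(2)*(-24865) = (2*2/(3 + 2))*(-24865) = (2*2/5)*(-24865) = (2*2*(⅕))*(-24865) = (⅘)*(-24865) = -19892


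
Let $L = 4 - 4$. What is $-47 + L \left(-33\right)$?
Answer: $-47$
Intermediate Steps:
$L = 0$
$-47 + L \left(-33\right) = -47 + 0 \left(-33\right) = -47 + 0 = -47$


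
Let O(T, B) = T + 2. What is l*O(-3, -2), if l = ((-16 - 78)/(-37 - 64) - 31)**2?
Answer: -9223369/10201 ≈ -904.16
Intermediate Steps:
O(T, B) = 2 + T
l = 9223369/10201 (l = (-94/(-101) - 31)**2 = (-94*(-1/101) - 31)**2 = (94/101 - 31)**2 = (-3037/101)**2 = 9223369/10201 ≈ 904.16)
l*O(-3, -2) = 9223369*(2 - 3)/10201 = (9223369/10201)*(-1) = -9223369/10201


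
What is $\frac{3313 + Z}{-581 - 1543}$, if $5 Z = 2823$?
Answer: $- \frac{4847}{2655} \approx -1.8256$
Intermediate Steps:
$Z = \frac{2823}{5}$ ($Z = \frac{1}{5} \cdot 2823 = \frac{2823}{5} \approx 564.6$)
$\frac{3313 + Z}{-581 - 1543} = \frac{3313 + \frac{2823}{5}}{-581 - 1543} = \frac{19388}{5 \left(-2124\right)} = \frac{19388}{5} \left(- \frac{1}{2124}\right) = - \frac{4847}{2655}$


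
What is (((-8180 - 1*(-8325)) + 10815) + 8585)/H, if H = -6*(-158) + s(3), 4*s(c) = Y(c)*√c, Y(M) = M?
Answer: 32939840/1597693 - 26060*√3/1597693 ≈ 20.589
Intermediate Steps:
s(c) = c^(3/2)/4 (s(c) = (c*√c)/4 = c^(3/2)/4)
H = 948 + 3*√3/4 (H = -6*(-158) + 3^(3/2)/4 = 948 + (3*√3)/4 = 948 + 3*√3/4 ≈ 949.30)
(((-8180 - 1*(-8325)) + 10815) + 8585)/H = (((-8180 - 1*(-8325)) + 10815) + 8585)/(948 + 3*√3/4) = (((-8180 + 8325) + 10815) + 8585)/(948 + 3*√3/4) = ((145 + 10815) + 8585)/(948 + 3*√3/4) = (10960 + 8585)/(948 + 3*√3/4) = 19545/(948 + 3*√3/4)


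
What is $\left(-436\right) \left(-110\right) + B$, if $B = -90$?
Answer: $47870$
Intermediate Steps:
$\left(-436\right) \left(-110\right) + B = \left(-436\right) \left(-110\right) - 90 = 47960 - 90 = 47870$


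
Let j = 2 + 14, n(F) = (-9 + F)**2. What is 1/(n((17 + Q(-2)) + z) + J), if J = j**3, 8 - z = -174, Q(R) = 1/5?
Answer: 25/1006801 ≈ 2.4831e-5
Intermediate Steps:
Q(R) = 1/5
z = 182 (z = 8 - 1*(-174) = 8 + 174 = 182)
j = 16
J = 4096 (J = 16**3 = 4096)
1/(n((17 + Q(-2)) + z) + J) = 1/((-9 + ((17 + 1/5) + 182))**2 + 4096) = 1/((-9 + (86/5 + 182))**2 + 4096) = 1/((-9 + 996/5)**2 + 4096) = 1/((951/5)**2 + 4096) = 1/(904401/25 + 4096) = 1/(1006801/25) = 25/1006801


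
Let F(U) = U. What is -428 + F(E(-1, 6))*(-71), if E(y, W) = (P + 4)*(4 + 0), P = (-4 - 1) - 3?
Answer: 708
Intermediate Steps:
P = -8 (P = -5 - 3 = -8)
E(y, W) = -16 (E(y, W) = (-8 + 4)*(4 + 0) = -4*4 = -16)
-428 + F(E(-1, 6))*(-71) = -428 - 16*(-71) = -428 + 1136 = 708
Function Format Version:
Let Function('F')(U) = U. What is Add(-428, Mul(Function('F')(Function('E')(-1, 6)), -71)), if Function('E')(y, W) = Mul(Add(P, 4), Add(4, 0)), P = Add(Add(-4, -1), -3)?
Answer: 708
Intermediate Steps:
P = -8 (P = Add(-5, -3) = -8)
Function('E')(y, W) = -16 (Function('E')(y, W) = Mul(Add(-8, 4), Add(4, 0)) = Mul(-4, 4) = -16)
Add(-428, Mul(Function('F')(Function('E')(-1, 6)), -71)) = Add(-428, Mul(-16, -71)) = Add(-428, 1136) = 708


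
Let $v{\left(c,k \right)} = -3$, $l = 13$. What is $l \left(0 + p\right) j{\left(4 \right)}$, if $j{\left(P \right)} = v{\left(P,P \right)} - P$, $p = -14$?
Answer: $1274$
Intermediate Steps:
$j{\left(P \right)} = -3 - P$
$l \left(0 + p\right) j{\left(4 \right)} = 13 \left(0 - 14\right) \left(-3 - 4\right) = 13 \left(-14\right) \left(-3 - 4\right) = \left(-182\right) \left(-7\right) = 1274$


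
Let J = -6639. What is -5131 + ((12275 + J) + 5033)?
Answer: 5538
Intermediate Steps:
-5131 + ((12275 + J) + 5033) = -5131 + ((12275 - 6639) + 5033) = -5131 + (5636 + 5033) = -5131 + 10669 = 5538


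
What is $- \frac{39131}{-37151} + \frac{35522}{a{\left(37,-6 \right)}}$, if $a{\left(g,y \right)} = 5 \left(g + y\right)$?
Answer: $\frac{1325743127}{5758405} \approx 230.23$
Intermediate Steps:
$a{\left(g,y \right)} = 5 g + 5 y$
$- \frac{39131}{-37151} + \frac{35522}{a{\left(37,-6 \right)}} = - \frac{39131}{-37151} + \frac{35522}{5 \cdot 37 + 5 \left(-6\right)} = \left(-39131\right) \left(- \frac{1}{37151}\right) + \frac{35522}{185 - 30} = \frac{39131}{37151} + \frac{35522}{155} = \frac{1325743127}{5758405}$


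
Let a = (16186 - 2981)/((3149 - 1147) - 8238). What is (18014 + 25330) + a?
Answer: 270279979/6236 ≈ 43342.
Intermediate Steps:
a = -13205/6236 (a = 13205/(2002 - 8238) = 13205/(-6236) = 13205*(-1/6236) = -13205/6236 ≈ -2.1175)
(18014 + 25330) + a = (18014 + 25330) - 13205/6236 = 43344 - 13205/6236 = 270279979/6236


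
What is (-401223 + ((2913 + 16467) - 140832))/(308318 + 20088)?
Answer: -522675/328406 ≈ -1.5916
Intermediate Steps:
(-401223 + ((2913 + 16467) - 140832))/(308318 + 20088) = (-401223 + (19380 - 140832))/328406 = (-401223 - 121452)*(1/328406) = -522675*1/328406 = -522675/328406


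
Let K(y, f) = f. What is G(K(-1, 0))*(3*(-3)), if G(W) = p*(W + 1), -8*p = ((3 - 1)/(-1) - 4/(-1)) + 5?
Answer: 63/8 ≈ 7.8750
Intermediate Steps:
p = -7/8 (p = -(((3 - 1)/(-1) - 4/(-1)) + 5)/8 = -((2*(-1) - 4*(-1)) + 5)/8 = -((-2 + 4) + 5)/8 = -(2 + 5)/8 = -⅛*7 = -7/8 ≈ -0.87500)
G(W) = -7/8 - 7*W/8 (G(W) = -7*(W + 1)/8 = -7*(1 + W)/8 = -7/8 - 7*W/8)
G(K(-1, 0))*(3*(-3)) = (-7/8 - 7/8*0)*(3*(-3)) = (-7/8 + 0)*(-9) = -7/8*(-9) = 63/8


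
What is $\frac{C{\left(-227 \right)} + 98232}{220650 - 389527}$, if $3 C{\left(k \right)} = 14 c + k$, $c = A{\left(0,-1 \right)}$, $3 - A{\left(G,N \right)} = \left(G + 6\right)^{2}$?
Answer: $- \frac{3031}{5223} \approx -0.58032$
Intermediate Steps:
$A{\left(G,N \right)} = 3 - \left(6 + G\right)^{2}$ ($A{\left(G,N \right)} = 3 - \left(G + 6\right)^{2} = 3 - \left(6 + G\right)^{2}$)
$c = -33$ ($c = 3 - \left(6 + 0\right)^{2} = 3 - 6^{2} = 3 - 36 = -33$)
$C{\left(k \right)} = -154 + \frac{k}{3}$ ($C{\left(k \right)} = \frac{14 \left(-33\right) + k}{3} = \frac{-462 + k}{3} = -154 + \frac{k}{3}$)
$\frac{C{\left(-227 \right)} + 98232}{220650 - 389527} = \frac{\left(-154 + \frac{1}{3} \left(-227\right)\right) + 98232}{220650 - 389527} = \frac{\left(-154 - \frac{227}{3}\right) + 98232}{-168877} = \left(- \frac{689}{3} + 98232\right) \left(- \frac{1}{168877}\right) = \frac{294007}{3} \left(- \frac{1}{168877}\right) = - \frac{3031}{5223}$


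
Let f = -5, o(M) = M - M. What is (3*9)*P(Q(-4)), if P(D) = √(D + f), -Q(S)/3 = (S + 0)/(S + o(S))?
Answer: 54*I*√2 ≈ 76.368*I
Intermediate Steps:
o(M) = 0
Q(S) = -3 (Q(S) = -3*(S + 0)/(S + 0) = -3*S/S = -3*1 = -3)
P(D) = √(-5 + D) (P(D) = √(D - 5) = √(-5 + D))
(3*9)*P(Q(-4)) = (3*9)*√(-5 - 3) = 27*√(-8) = 27*(2*I*√2) = 54*I*√2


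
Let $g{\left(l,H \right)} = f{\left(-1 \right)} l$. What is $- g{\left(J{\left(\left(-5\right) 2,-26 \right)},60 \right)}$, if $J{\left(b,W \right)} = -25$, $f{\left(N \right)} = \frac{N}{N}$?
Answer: $25$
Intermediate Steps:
$f{\left(N \right)} = 1$
$g{\left(l,H \right)} = l$ ($g{\left(l,H \right)} = 1 l = l$)
$- g{\left(J{\left(\left(-5\right) 2,-26 \right)},60 \right)} = \left(-1\right) \left(-25\right) = 25$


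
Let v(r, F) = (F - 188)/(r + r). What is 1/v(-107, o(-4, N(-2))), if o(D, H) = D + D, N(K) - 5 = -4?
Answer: 107/98 ≈ 1.0918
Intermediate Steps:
N(K) = 1 (N(K) = 5 - 4 = 1)
o(D, H) = 2*D
v(r, F) = (-188 + F)/(2*r) (v(r, F) = (-188 + F)/((2*r)) = (-188 + F)*(1/(2*r)) = (-188 + F)/(2*r))
1/v(-107, o(-4, N(-2))) = 1/((½)*(-188 + 2*(-4))/(-107)) = 1/((½)*(-1/107)*(-188 - 8)) = 1/((½)*(-1/107)*(-196)) = 1/(98/107) = 107/98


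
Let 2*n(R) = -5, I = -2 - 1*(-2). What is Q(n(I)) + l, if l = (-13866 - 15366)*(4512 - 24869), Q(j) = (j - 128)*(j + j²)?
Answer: 4760602677/8 ≈ 5.9508e+8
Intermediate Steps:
I = 0 (I = -2 + 2 = 0)
n(R) = -5/2 (n(R) = (½)*(-5) = -5/2)
Q(j) = (-128 + j)*(j + j²)
l = 595075824 (l = -29232*(-20357) = 595075824)
Q(n(I)) + l = -5*(-128 + (-5/2)² - 127*(-5/2))/2 + 595075824 = -5*(-128 + 25/4 + 635/2)/2 + 595075824 = -5/2*783/4 + 595075824 = -3915/8 + 595075824 = 4760602677/8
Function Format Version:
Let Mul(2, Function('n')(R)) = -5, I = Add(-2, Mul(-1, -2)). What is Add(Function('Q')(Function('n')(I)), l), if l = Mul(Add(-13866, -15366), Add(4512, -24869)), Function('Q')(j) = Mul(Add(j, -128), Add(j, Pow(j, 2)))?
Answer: Rational(4760602677, 8) ≈ 5.9508e+8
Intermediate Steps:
I = 0 (I = Add(-2, 2) = 0)
Function('n')(R) = Rational(-5, 2) (Function('n')(R) = Mul(Rational(1, 2), -5) = Rational(-5, 2))
Function('Q')(j) = Mul(Add(-128, j), Add(j, Pow(j, 2)))
l = 595075824 (l = Mul(-29232, -20357) = 595075824)
Add(Function('Q')(Function('n')(I)), l) = Add(Mul(Rational(-5, 2), Add(-128, Pow(Rational(-5, 2), 2), Mul(-127, Rational(-5, 2)))), 595075824) = Add(Mul(Rational(-5, 2), Add(-128, Rational(25, 4), Rational(635, 2))), 595075824) = Add(Mul(Rational(-5, 2), Rational(783, 4)), 595075824) = Add(Rational(-3915, 8), 595075824) = Rational(4760602677, 8)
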